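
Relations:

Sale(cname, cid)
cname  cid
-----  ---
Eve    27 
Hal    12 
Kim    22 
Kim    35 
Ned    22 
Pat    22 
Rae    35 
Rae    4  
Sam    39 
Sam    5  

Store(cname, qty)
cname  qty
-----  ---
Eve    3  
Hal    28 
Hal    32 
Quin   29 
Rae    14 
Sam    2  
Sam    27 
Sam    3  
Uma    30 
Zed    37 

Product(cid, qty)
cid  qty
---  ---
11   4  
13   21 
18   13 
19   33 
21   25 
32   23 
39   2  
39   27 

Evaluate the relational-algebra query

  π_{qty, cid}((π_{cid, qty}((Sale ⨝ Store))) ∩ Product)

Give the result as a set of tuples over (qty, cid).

{(2, 39), (27, 39)}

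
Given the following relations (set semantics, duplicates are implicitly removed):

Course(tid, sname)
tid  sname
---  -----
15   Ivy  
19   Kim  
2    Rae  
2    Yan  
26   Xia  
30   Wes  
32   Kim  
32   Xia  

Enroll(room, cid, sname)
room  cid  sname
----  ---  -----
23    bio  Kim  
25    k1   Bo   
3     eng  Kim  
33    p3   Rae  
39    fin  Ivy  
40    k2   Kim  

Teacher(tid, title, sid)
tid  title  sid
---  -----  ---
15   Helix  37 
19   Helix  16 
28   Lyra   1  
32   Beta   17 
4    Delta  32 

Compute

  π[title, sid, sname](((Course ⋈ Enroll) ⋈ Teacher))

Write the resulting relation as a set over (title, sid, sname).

Course ⋈ Enroll (natural join on sname): {(15, Ivy, 39, fin), (19, Kim, 23, bio), (19, Kim, 3, eng), (19, Kim, 40, k2), (2, Rae, 33, p3), (32, Kim, 23, bio), (32, Kim, 3, eng), (32, Kim, 40, k2)}
(Course ⋈ Enroll) ⋈ Teacher (natural join on tid): {(15, Ivy, 39, fin, Helix, 37), (19, Kim, 23, bio, Helix, 16), (19, Kim, 3, eng, Helix, 16), (19, Kim, 40, k2, Helix, 16), (32, Kim, 23, bio, Beta, 17), (32, Kim, 3, eng, Beta, 17), (32, Kim, 40, k2, Beta, 17)}
π_{title, sid, sname} gives {(Beta, 17, Kim), (Helix, 16, Kim), (Helix, 37, Ivy)} (4 duplicate(s) eliminated).

{(Beta, 17, Kim), (Helix, 16, Kim), (Helix, 37, Ivy)}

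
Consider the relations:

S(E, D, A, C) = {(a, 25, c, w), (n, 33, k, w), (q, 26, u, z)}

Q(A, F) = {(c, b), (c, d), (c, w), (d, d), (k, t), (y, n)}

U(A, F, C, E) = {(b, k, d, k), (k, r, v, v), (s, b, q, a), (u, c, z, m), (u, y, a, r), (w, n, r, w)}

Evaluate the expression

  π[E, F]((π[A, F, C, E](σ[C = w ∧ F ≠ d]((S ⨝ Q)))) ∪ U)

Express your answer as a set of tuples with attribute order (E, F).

{(a, b), (a, w), (k, k), (m, c), (n, t), (r, y), (v, r), (w, n)}

Joining S and Q on A yields {(a, 25, c, w, b), (a, 25, c, w, d), (a, 25, c, w, w), (n, 33, k, w, t)}.
Apply σ_{C = w ∧ F ≠ d}; surviving tuples: {(a, 25, c, w, b), (a, 25, c, w, w), (n, 33, k, w, t)}
π_{A, F, C, E} gives {(c, b, w, a), (c, w, w, a), (k, t, w, n)}.
Set union of the two operands is {(b, k, d, k), (c, b, w, a), (c, w, w, a), (k, r, v, v), (k, t, w, n), (s, b, q, a), (u, c, z, m), (u, y, a, r), (w, n, r, w)}.
π_{E, F} gives {(a, b), (a, w), (k, k), (m, c), (n, t), (r, y), (v, r), (w, n)} (1 duplicate(s) eliminated).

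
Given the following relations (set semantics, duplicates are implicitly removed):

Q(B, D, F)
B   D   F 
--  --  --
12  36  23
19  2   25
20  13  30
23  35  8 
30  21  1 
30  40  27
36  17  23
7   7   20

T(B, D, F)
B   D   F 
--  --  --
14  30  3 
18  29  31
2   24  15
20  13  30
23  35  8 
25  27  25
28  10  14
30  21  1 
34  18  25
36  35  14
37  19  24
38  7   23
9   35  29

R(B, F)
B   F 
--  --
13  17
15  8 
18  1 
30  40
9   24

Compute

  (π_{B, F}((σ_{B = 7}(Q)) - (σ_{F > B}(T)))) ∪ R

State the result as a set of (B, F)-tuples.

{(13, 17), (15, 8), (18, 1), (30, 40), (7, 20), (9, 24)}

Filtering on B = 7 leaves {(7, 7, 20)}.
Filtering on F > B leaves {(18, 29, 31), (2, 24, 15), (20, 13, 30), (9, 35, 29)}.
Set difference of the two operands is {(7, 7, 20)}.
Projecting to B, F: {(7, 20)}
Set union of the two operands is {(13, 17), (15, 8), (18, 1), (30, 40), (7, 20), (9, 24)}.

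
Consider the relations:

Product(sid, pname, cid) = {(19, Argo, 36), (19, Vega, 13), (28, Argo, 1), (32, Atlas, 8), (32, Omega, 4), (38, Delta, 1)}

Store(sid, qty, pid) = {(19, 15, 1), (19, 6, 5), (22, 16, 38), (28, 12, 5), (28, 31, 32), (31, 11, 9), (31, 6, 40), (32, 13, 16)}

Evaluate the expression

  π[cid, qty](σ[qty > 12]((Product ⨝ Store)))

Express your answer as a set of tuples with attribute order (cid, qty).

Natural join on sid: {(19, Argo, 36, 15, 1), (19, Argo, 36, 6, 5), (19, Vega, 13, 15, 1), (19, Vega, 13, 6, 5), (28, Argo, 1, 12, 5), (28, Argo, 1, 31, 32), (32, Atlas, 8, 13, 16), (32, Omega, 4, 13, 16)}
σ[qty > 12]: keep tuples satisfying qty > 12 → {(19, Argo, 36, 15, 1), (19, Vega, 13, 15, 1), (28, Argo, 1, 31, 32), (32, Atlas, 8, 13, 16), (32, Omega, 4, 13, 16)}
Keep only column(s) cid, qty: {(1, 31), (13, 15), (36, 15), (4, 13), (8, 13)}

{(1, 31), (13, 15), (36, 15), (4, 13), (8, 13)}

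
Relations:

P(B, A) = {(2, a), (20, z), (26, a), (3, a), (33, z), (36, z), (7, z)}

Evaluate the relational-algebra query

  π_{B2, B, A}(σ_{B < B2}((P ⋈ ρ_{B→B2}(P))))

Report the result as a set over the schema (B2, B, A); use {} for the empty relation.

{(20, 7, z), (26, 2, a), (26, 3, a), (3, 2, a), (33, 20, z), (33, 7, z), (36, 20, z), (36, 33, z), (36, 7, z)}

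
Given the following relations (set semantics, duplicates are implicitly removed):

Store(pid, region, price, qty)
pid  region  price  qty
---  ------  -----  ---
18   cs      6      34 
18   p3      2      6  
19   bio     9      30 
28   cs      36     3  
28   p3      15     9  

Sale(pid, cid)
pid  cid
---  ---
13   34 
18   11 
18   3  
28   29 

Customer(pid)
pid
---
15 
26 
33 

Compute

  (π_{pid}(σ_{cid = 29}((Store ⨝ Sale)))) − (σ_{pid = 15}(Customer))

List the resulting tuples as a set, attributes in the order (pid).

{28}

Joining Store and Sale on pid yields {(18, cs, 6, 34, 11), (18, cs, 6, 34, 3), (18, p3, 2, 6, 11), (18, p3, 2, 6, 3), (28, cs, 36, 3, 29), (28, p3, 15, 9, 29)}.
Apply σ_{cid = 29}; surviving tuples: {(28, cs, 36, 3, 29), (28, p3, 15, 9, 29)}
Projecting to pid (1 duplicate(s) eliminated): {28}
Apply σ_{pid = 15}; surviving tuples: {15}
Taking the difference: {28}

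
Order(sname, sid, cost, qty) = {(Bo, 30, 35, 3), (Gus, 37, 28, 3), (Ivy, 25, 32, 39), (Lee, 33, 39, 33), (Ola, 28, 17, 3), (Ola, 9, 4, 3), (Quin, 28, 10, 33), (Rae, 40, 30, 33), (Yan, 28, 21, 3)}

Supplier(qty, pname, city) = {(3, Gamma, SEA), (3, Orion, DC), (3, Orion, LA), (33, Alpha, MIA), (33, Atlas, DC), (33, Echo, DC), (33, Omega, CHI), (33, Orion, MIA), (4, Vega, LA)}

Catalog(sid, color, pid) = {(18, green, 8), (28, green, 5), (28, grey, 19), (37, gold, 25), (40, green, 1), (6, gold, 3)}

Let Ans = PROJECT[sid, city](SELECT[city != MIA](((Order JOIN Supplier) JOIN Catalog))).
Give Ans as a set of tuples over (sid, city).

Joining Order and Supplier on qty yields {(Bo, 30, 35, 3, Gamma, SEA), (Bo, 30, 35, 3, Orion, DC), (Bo, 30, 35, 3, Orion, LA), (Gus, 37, 28, 3, Gamma, SEA), (Gus, 37, 28, 3, Orion, DC), (Gus, 37, 28, 3, Orion, LA), (Lee, 33, 39, 33, Alpha, MIA), (Lee, 33, 39, 33, Atlas, DC), (Lee, 33, 39, 33, Echo, DC), (Lee, 33, 39, 33, Omega, CHI), (Lee, 33, 39, 33, Orion, MIA), (Ola, 28, 17, 3, Gamma, SEA), (Ola, 28, 17, 3, Orion, DC), (Ola, 28, 17, 3, Orion, LA), (Ola, 9, 4, 3, Gamma, SEA), (Ola, 9, 4, 3, Orion, DC), (Ola, 9, 4, 3, Orion, LA), (Quin, 28, 10, 33, Alpha, MIA), (Quin, 28, 10, 33, Atlas, DC), (Quin, 28, 10, 33, Echo, DC), (Quin, 28, 10, 33, Omega, CHI), (Quin, 28, 10, 33, Orion, MIA), (Rae, 40, 30, 33, Alpha, MIA), (Rae, 40, 30, 33, Atlas, DC), (Rae, 40, 30, 33, Echo, DC), (Rae, 40, 30, 33, Omega, CHI), (Rae, 40, 30, 33, Orion, MIA), (Yan, 28, 21, 3, Gamma, SEA), (Yan, 28, 21, 3, Orion, DC), (Yan, 28, 21, 3, Orion, LA)}.
Joining (Order JOIN Supplier) and Catalog on sid yields {(Gus, 37, 28, 3, Gamma, SEA, gold, 25), (Gus, 37, 28, 3, Orion, DC, gold, 25), (Gus, 37, 28, 3, Orion, LA, gold, 25), (Ola, 28, 17, 3, Gamma, SEA, green, 5), (Ola, 28, 17, 3, Gamma, SEA, grey, 19), (Ola, 28, 17, 3, Orion, DC, green, 5), (Ola, 28, 17, 3, Orion, DC, grey, 19), (Ola, 28, 17, 3, Orion, LA, green, 5), (Ola, 28, 17, 3, Orion, LA, grey, 19), (Quin, 28, 10, 33, Alpha, MIA, green, 5), (Quin, 28, 10, 33, Alpha, MIA, grey, 19), (Quin, 28, 10, 33, Atlas, DC, green, 5), (Quin, 28, 10, 33, Atlas, DC, grey, 19), (Quin, 28, 10, 33, Echo, DC, green, 5), (Quin, 28, 10, 33, Echo, DC, grey, 19), (Quin, 28, 10, 33, Omega, CHI, green, 5), (Quin, 28, 10, 33, Omega, CHI, grey, 19), (Quin, 28, 10, 33, Orion, MIA, green, 5), (Quin, 28, 10, 33, Orion, MIA, grey, 19), (Rae, 40, 30, 33, Alpha, MIA, green, 1), (Rae, 40, 30, 33, Atlas, DC, green, 1), (Rae, 40, 30, 33, Echo, DC, green, 1), (Rae, 40, 30, 33, Omega, CHI, green, 1), (Rae, 40, 30, 33, Orion, MIA, green, 1), (Yan, 28, 21, 3, Gamma, SEA, green, 5), (Yan, 28, 21, 3, Gamma, SEA, grey, 19), (Yan, 28, 21, 3, Orion, DC, green, 5), (Yan, 28, 21, 3, Orion, DC, grey, 19), (Yan, 28, 21, 3, Orion, LA, green, 5), (Yan, 28, 21, 3, Orion, LA, grey, 19)}.
Apply σ_{city != MIA}; surviving tuples: {(Gus, 37, 28, 3, Gamma, SEA, gold, 25), (Gus, 37, 28, 3, Orion, DC, gold, 25), (Gus, 37, 28, 3, Orion, LA, gold, 25), (Ola, 28, 17, 3, Gamma, SEA, green, 5), (Ola, 28, 17, 3, Gamma, SEA, grey, 19), (Ola, 28, 17, 3, Orion, DC, green, 5), (Ola, 28, 17, 3, Orion, DC, grey, 19), (Ola, 28, 17, 3, Orion, LA, green, 5), (Ola, 28, 17, 3, Orion, LA, grey, 19), (Quin, 28, 10, 33, Atlas, DC, green, 5), (Quin, 28, 10, 33, Atlas, DC, grey, 19), (Quin, 28, 10, 33, Echo, DC, green, 5), (Quin, 28, 10, 33, Echo, DC, grey, 19), (Quin, 28, 10, 33, Omega, CHI, green, 5), (Quin, 28, 10, 33, Omega, CHI, grey, 19), (Rae, 40, 30, 33, Atlas, DC, green, 1), (Rae, 40, 30, 33, Echo, DC, green, 1), (Rae, 40, 30, 33, Omega, CHI, green, 1), (Yan, 28, 21, 3, Gamma, SEA, green, 5), (Yan, 28, 21, 3, Gamma, SEA, grey, 19), (Yan, 28, 21, 3, Orion, DC, green, 5), (Yan, 28, 21, 3, Orion, DC, grey, 19), (Yan, 28, 21, 3, Orion, LA, green, 5), (Yan, 28, 21, 3, Orion, LA, grey, 19)}
Projecting to sid, city (15 duplicate(s) eliminated): {(28, CHI), (28, DC), (28, LA), (28, SEA), (37, DC), (37, LA), (37, SEA), (40, CHI), (40, DC)}

{(28, CHI), (28, DC), (28, LA), (28, SEA), (37, DC), (37, LA), (37, SEA), (40, CHI), (40, DC)}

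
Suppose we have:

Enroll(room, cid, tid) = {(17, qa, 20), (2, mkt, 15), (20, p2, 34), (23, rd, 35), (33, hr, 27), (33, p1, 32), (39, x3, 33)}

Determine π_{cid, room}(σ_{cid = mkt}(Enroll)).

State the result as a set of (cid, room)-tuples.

Apply σ_{cid = mkt}; surviving tuples: {(2, mkt, 15)}
π_{cid, room} gives {(mkt, 2)}.

{(mkt, 2)}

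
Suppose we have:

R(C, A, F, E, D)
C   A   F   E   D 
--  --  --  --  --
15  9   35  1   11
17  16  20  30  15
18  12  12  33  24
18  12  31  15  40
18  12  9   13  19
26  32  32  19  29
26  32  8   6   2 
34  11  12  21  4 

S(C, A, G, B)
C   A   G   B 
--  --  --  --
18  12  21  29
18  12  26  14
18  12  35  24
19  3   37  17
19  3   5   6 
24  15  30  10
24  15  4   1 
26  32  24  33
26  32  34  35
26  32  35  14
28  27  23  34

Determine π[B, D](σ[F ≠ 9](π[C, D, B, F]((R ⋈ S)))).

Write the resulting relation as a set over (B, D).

Joining R and S on C, A yields {(18, 12, 12, 33, 24, 21, 29), (18, 12, 12, 33, 24, 26, 14), (18, 12, 12, 33, 24, 35, 24), (18, 12, 31, 15, 40, 21, 29), (18, 12, 31, 15, 40, 26, 14), (18, 12, 31, 15, 40, 35, 24), (18, 12, 9, 13, 19, 21, 29), (18, 12, 9, 13, 19, 26, 14), (18, 12, 9, 13, 19, 35, 24), (26, 32, 32, 19, 29, 24, 33), (26, 32, 32, 19, 29, 34, 35), (26, 32, 32, 19, 29, 35, 14), (26, 32, 8, 6, 2, 24, 33), (26, 32, 8, 6, 2, 34, 35), (26, 32, 8, 6, 2, 35, 14)}.
π_{C, D, B, F} gives {(18, 19, 14, 9), (18, 19, 24, 9), (18, 19, 29, 9), (18, 24, 14, 12), (18, 24, 24, 12), (18, 24, 29, 12), (18, 40, 14, 31), (18, 40, 24, 31), (18, 40, 29, 31), (26, 2, 14, 8), (26, 2, 33, 8), (26, 2, 35, 8), (26, 29, 14, 32), (26, 29, 33, 32), (26, 29, 35, 32)}.
Selection F ≠ 9: {(18, 24, 14, 12), (18, 24, 24, 12), (18, 24, 29, 12), (18, 40, 14, 31), (18, 40, 24, 31), (18, 40, 29, 31), (26, 2, 14, 8), (26, 2, 33, 8), (26, 2, 35, 8), (26, 29, 14, 32), (26, 29, 33, 32), (26, 29, 35, 32)}
π_{B, D} gives {(14, 2), (14, 24), (14, 29), (14, 40), (24, 24), (24, 40), (29, 24), (29, 40), (33, 2), (33, 29), (35, 2), (35, 29)}.

{(14, 2), (14, 24), (14, 29), (14, 40), (24, 24), (24, 40), (29, 24), (29, 40), (33, 2), (33, 29), (35, 2), (35, 29)}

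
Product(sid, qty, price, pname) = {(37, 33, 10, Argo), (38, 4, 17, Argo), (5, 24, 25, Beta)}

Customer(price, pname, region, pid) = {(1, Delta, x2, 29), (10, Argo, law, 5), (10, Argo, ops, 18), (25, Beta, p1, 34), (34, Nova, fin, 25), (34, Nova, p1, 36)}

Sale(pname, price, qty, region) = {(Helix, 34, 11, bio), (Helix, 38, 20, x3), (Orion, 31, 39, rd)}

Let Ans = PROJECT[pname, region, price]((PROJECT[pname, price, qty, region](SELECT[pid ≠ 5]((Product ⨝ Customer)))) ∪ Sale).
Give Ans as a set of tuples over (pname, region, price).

Product ⋈ Customer (natural join on price, pname): {(37, 33, 10, Argo, law, 5), (37, 33, 10, Argo, ops, 18), (5, 24, 25, Beta, p1, 34)}
Filtering on pid ≠ 5 leaves {(37, 33, 10, Argo, ops, 18), (5, 24, 25, Beta, p1, 34)}.
π_{pname, price, qty, region} gives {(Argo, 10, 33, ops), (Beta, 25, 24, p1)}.
Union: {(Argo, 10, 33, ops), (Beta, 25, 24, p1)} with {(Helix, 34, 11, bio), (Helix, 38, 20, x3), (Orion, 31, 39, rd)} → {(Argo, 10, 33, ops), (Beta, 25, 24, p1), (Helix, 34, 11, bio), (Helix, 38, 20, x3), (Orion, 31, 39, rd)}
π_{pname, region, price} gives {(Argo, ops, 10), (Beta, p1, 25), (Helix, bio, 34), (Helix, x3, 38), (Orion, rd, 31)}.

{(Argo, ops, 10), (Beta, p1, 25), (Helix, bio, 34), (Helix, x3, 38), (Orion, rd, 31)}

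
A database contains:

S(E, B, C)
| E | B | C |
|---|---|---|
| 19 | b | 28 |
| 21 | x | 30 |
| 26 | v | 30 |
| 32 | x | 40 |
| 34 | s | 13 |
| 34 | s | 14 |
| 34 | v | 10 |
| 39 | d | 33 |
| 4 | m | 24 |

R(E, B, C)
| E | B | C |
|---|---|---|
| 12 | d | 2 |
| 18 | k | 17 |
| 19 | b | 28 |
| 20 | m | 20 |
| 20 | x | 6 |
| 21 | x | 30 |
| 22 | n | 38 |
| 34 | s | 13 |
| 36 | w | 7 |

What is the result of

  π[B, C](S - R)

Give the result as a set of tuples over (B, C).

{(d, 33), (m, 24), (s, 14), (v, 10), (v, 30), (x, 40)}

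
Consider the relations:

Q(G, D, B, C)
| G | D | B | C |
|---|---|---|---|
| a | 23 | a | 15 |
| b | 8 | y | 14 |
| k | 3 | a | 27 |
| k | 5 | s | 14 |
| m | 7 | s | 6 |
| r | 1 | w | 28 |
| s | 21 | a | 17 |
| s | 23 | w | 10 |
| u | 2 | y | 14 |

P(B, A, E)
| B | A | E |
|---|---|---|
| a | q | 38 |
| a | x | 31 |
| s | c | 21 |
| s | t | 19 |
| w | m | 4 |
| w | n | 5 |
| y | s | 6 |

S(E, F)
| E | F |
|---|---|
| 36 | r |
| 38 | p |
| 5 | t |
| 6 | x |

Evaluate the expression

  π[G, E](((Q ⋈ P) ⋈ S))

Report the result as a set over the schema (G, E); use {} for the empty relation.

Q ⋈ P (natural join on B): {(a, 23, a, 15, q, 38), (a, 23, a, 15, x, 31), (b, 8, y, 14, s, 6), (k, 3, a, 27, q, 38), (k, 3, a, 27, x, 31), (k, 5, s, 14, c, 21), (k, 5, s, 14, t, 19), (m, 7, s, 6, c, 21), (m, 7, s, 6, t, 19), (r, 1, w, 28, m, 4), (r, 1, w, 28, n, 5), (s, 21, a, 17, q, 38), (s, 21, a, 17, x, 31), (s, 23, w, 10, m, 4), (s, 23, w, 10, n, 5), (u, 2, y, 14, s, 6)}
(Q ⋈ P) ⋈ S (natural join on E): {(a, 23, a, 15, q, 38, p), (b, 8, y, 14, s, 6, x), (k, 3, a, 27, q, 38, p), (r, 1, w, 28, n, 5, t), (s, 21, a, 17, q, 38, p), (s, 23, w, 10, n, 5, t), (u, 2, y, 14, s, 6, x)}
π_{G, E} gives {(a, 38), (b, 6), (k, 38), (r, 5), (s, 38), (s, 5), (u, 6)}.

{(a, 38), (b, 6), (k, 38), (r, 5), (s, 38), (s, 5), (u, 6)}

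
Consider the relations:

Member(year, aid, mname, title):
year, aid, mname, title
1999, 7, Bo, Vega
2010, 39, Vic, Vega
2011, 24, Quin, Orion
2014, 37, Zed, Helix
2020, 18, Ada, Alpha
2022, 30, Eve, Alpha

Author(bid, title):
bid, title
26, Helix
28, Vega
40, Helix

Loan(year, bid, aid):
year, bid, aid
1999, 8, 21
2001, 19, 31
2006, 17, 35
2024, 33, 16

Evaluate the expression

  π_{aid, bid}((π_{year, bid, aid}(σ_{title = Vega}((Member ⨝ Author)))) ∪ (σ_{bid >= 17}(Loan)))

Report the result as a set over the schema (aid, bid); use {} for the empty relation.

{(16, 33), (31, 19), (35, 17), (39, 28), (7, 28)}

Natural join on title: {(1999, 7, Bo, Vega, 28), (2010, 39, Vic, Vega, 28), (2014, 37, Zed, Helix, 26), (2014, 37, Zed, Helix, 40)}
Filtering on title = Vega leaves {(1999, 7, Bo, Vega, 28), (2010, 39, Vic, Vega, 28)}.
Keep only column(s) year, bid, aid: {(1999, 28, 7), (2010, 28, 39)}
Filtering on bid >= 17 leaves {(2001, 19, 31), (2006, 17, 35), (2024, 33, 16)}.
Union: {(1999, 28, 7), (2010, 28, 39)} with {(2001, 19, 31), (2006, 17, 35), (2024, 33, 16)} → {(1999, 28, 7), (2001, 19, 31), (2006, 17, 35), (2010, 28, 39), (2024, 33, 16)}
Keep only column(s) aid, bid: {(16, 33), (31, 19), (35, 17), (39, 28), (7, 28)}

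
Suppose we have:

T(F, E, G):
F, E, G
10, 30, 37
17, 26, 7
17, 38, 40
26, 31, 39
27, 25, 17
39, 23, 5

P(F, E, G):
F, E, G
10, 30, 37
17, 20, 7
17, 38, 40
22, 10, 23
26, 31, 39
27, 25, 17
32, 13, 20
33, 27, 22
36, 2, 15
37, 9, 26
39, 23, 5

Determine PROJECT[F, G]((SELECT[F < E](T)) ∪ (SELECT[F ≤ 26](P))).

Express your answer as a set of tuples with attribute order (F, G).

{(10, 37), (17, 40), (17, 7), (22, 23), (26, 39)}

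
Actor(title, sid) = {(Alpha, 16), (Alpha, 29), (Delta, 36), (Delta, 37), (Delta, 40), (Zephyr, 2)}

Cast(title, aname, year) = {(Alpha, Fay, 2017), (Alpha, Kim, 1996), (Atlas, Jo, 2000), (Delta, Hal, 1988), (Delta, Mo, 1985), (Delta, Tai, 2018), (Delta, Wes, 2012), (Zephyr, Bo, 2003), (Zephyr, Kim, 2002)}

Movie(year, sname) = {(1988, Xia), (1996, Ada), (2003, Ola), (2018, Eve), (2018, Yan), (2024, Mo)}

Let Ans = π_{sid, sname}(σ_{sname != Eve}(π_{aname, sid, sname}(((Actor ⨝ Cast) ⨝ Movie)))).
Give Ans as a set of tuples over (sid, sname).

Actor ⋈ Cast (natural join on title): {(Alpha, 16, Fay, 2017), (Alpha, 16, Kim, 1996), (Alpha, 29, Fay, 2017), (Alpha, 29, Kim, 1996), (Delta, 36, Hal, 1988), (Delta, 36, Mo, 1985), (Delta, 36, Tai, 2018), (Delta, 36, Wes, 2012), (Delta, 37, Hal, 1988), (Delta, 37, Mo, 1985), (Delta, 37, Tai, 2018), (Delta, 37, Wes, 2012), (Delta, 40, Hal, 1988), (Delta, 40, Mo, 1985), (Delta, 40, Tai, 2018), (Delta, 40, Wes, 2012), (Zephyr, 2, Bo, 2003), (Zephyr, 2, Kim, 2002)}
(Actor ⨝ Cast) ⋈ Movie (natural join on year): {(Alpha, 16, Kim, 1996, Ada), (Alpha, 29, Kim, 1996, Ada), (Delta, 36, Hal, 1988, Xia), (Delta, 36, Tai, 2018, Eve), (Delta, 36, Tai, 2018, Yan), (Delta, 37, Hal, 1988, Xia), (Delta, 37, Tai, 2018, Eve), (Delta, 37, Tai, 2018, Yan), (Delta, 40, Hal, 1988, Xia), (Delta, 40, Tai, 2018, Eve), (Delta, 40, Tai, 2018, Yan), (Zephyr, 2, Bo, 2003, Ola)}
π[aname, sid, sname]: project onto (aname, sid, sname) → {(Bo, 2, Ola), (Hal, 36, Xia), (Hal, 37, Xia), (Hal, 40, Xia), (Kim, 16, Ada), (Kim, 29, Ada), (Tai, 36, Eve), (Tai, 36, Yan), (Tai, 37, Eve), (Tai, 37, Yan), (Tai, 40, Eve), (Tai, 40, Yan)}
Selection sname != Eve: {(Bo, 2, Ola), (Hal, 36, Xia), (Hal, 37, Xia), (Hal, 40, Xia), (Kim, 16, Ada), (Kim, 29, Ada), (Tai, 36, Yan), (Tai, 37, Yan), (Tai, 40, Yan)}
π[sid, sname]: project onto (sid, sname) → {(16, Ada), (2, Ola), (29, Ada), (36, Xia), (36, Yan), (37, Xia), (37, Yan), (40, Xia), (40, Yan)}

{(16, Ada), (2, Ola), (29, Ada), (36, Xia), (36, Yan), (37, Xia), (37, Yan), (40, Xia), (40, Yan)}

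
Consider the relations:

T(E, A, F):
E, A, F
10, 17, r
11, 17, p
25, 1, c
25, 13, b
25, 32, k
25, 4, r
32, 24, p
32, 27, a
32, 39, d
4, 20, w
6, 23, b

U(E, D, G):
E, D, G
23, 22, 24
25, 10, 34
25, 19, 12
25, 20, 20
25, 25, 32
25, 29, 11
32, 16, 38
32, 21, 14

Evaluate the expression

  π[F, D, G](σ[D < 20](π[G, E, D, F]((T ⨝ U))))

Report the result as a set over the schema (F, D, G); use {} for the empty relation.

{(a, 16, 38), (b, 10, 34), (b, 19, 12), (c, 10, 34), (c, 19, 12), (d, 16, 38), (k, 10, 34), (k, 19, 12), (p, 16, 38), (r, 10, 34), (r, 19, 12)}

Joining T and U on E yields {(25, 1, c, 10, 34), (25, 1, c, 19, 12), (25, 1, c, 20, 20), (25, 1, c, 25, 32), (25, 1, c, 29, 11), (25, 13, b, 10, 34), (25, 13, b, 19, 12), (25, 13, b, 20, 20), (25, 13, b, 25, 32), (25, 13, b, 29, 11), (25, 32, k, 10, 34), (25, 32, k, 19, 12), (25, 32, k, 20, 20), (25, 32, k, 25, 32), (25, 32, k, 29, 11), (25, 4, r, 10, 34), (25, 4, r, 19, 12), (25, 4, r, 20, 20), (25, 4, r, 25, 32), (25, 4, r, 29, 11), (32, 24, p, 16, 38), (32, 24, p, 21, 14), (32, 27, a, 16, 38), (32, 27, a, 21, 14), (32, 39, d, 16, 38), (32, 39, d, 21, 14)}.
Projecting to G, E, D, F: {(11, 25, 29, b), (11, 25, 29, c), (11, 25, 29, k), (11, 25, 29, r), (12, 25, 19, b), (12, 25, 19, c), (12, 25, 19, k), (12, 25, 19, r), (14, 32, 21, a), (14, 32, 21, d), (14, 32, 21, p), (20, 25, 20, b), (20, 25, 20, c), (20, 25, 20, k), (20, 25, 20, r), (32, 25, 25, b), (32, 25, 25, c), (32, 25, 25, k), (32, 25, 25, r), (34, 25, 10, b), (34, 25, 10, c), (34, 25, 10, k), (34, 25, 10, r), (38, 32, 16, a), (38, 32, 16, d), (38, 32, 16, p)}
σ[D < 20]: keep tuples satisfying D < 20 → {(12, 25, 19, b), (12, 25, 19, c), (12, 25, 19, k), (12, 25, 19, r), (34, 25, 10, b), (34, 25, 10, c), (34, 25, 10, k), (34, 25, 10, r), (38, 32, 16, a), (38, 32, 16, d), (38, 32, 16, p)}
Projecting to F, D, G: {(a, 16, 38), (b, 10, 34), (b, 19, 12), (c, 10, 34), (c, 19, 12), (d, 16, 38), (k, 10, 34), (k, 19, 12), (p, 16, 38), (r, 10, 34), (r, 19, 12)}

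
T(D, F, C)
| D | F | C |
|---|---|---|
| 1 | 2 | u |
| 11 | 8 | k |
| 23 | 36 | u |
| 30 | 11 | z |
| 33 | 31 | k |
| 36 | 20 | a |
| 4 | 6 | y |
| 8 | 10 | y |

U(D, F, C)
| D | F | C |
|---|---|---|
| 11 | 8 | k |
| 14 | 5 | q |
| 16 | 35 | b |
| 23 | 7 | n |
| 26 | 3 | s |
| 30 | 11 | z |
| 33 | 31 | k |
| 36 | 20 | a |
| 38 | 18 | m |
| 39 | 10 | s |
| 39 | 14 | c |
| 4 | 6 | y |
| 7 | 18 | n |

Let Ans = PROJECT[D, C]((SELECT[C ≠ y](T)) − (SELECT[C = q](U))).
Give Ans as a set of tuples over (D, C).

{(1, u), (11, k), (23, u), (30, z), (33, k), (36, a)}

σ[C ≠ y]: keep tuples satisfying C ≠ y → {(1, 2, u), (11, 8, k), (23, 36, u), (30, 11, z), (33, 31, k), (36, 20, a)}
σ[C = q]: keep tuples satisfying C = q → {(14, 5, q)}
Set difference of the two operands is {(1, 2, u), (11, 8, k), (23, 36, u), (30, 11, z), (33, 31, k), (36, 20, a)}.
π_{D, C} gives {(1, u), (11, k), (23, u), (30, z), (33, k), (36, a)}.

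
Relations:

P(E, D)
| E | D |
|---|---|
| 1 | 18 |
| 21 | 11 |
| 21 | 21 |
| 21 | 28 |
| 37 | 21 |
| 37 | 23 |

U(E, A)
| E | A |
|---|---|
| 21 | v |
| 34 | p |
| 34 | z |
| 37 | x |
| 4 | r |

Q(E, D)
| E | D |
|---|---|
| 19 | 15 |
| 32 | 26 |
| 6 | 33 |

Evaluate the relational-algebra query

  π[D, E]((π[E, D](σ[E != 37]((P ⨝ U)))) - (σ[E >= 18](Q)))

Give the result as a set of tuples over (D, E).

Natural join on E: {(21, 11, v), (21, 21, v), (21, 28, v), (37, 21, x), (37, 23, x)}
σ[E != 37]: keep tuples satisfying E != 37 → {(21, 11, v), (21, 21, v), (21, 28, v)}
π[E, D]: project onto (E, D) → {(21, 11), (21, 21), (21, 28)}
σ[E >= 18]: keep tuples satisfying E >= 18 → {(19, 15), (32, 26)}
Difference: {(21, 11), (21, 21), (21, 28)} with {(19, 15), (32, 26)} → {(21, 11), (21, 21), (21, 28)}
π[D, E]: project onto (D, E) → {(11, 21), (21, 21), (28, 21)}

{(11, 21), (21, 21), (28, 21)}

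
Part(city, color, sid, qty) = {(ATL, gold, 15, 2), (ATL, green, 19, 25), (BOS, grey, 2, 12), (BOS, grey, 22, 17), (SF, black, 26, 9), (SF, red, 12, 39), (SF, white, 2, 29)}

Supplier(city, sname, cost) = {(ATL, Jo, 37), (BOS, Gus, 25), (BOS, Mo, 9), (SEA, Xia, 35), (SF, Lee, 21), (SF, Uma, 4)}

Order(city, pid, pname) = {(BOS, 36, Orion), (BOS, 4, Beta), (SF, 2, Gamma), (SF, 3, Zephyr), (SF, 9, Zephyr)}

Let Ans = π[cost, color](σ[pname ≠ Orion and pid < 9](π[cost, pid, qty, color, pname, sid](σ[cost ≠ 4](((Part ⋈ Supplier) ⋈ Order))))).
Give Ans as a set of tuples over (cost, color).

{(21, black), (21, red), (21, white), (25, grey), (9, grey)}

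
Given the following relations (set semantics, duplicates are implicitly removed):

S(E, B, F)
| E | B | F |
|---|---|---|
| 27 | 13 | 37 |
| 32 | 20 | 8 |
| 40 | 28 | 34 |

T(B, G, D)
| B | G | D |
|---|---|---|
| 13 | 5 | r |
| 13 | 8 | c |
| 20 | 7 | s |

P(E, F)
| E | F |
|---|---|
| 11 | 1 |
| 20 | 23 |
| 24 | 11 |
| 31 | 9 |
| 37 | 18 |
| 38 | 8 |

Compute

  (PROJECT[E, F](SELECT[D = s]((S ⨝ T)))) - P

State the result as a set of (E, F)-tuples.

S ⋈ T (natural join on B): {(27, 13, 37, 5, r), (27, 13, 37, 8, c), (32, 20, 8, 7, s)}
Apply σ_{D = s}; surviving tuples: {(32, 20, 8, 7, s)}
π[E, F]: project onto (E, F) → {(32, 8)}
Set difference of the two operands is {(32, 8)}.

{(32, 8)}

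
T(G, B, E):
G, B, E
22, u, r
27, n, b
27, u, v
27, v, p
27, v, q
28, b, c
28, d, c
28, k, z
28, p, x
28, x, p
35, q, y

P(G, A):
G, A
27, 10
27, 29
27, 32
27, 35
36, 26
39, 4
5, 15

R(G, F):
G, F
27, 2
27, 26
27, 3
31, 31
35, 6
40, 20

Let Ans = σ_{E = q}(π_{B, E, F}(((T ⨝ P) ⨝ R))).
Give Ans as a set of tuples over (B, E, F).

Natural join on G: {(27, n, b, 10), (27, n, b, 29), (27, n, b, 32), (27, n, b, 35), (27, u, v, 10), (27, u, v, 29), (27, u, v, 32), (27, u, v, 35), (27, v, p, 10), (27, v, p, 29), (27, v, p, 32), (27, v, p, 35), (27, v, q, 10), (27, v, q, 29), (27, v, q, 32), (27, v, q, 35)}
Natural join on G: {(27, n, b, 10, 2), (27, n, b, 10, 26), (27, n, b, 10, 3), (27, n, b, 29, 2), (27, n, b, 29, 26), (27, n, b, 29, 3), (27, n, b, 32, 2), (27, n, b, 32, 26), (27, n, b, 32, 3), (27, n, b, 35, 2), (27, n, b, 35, 26), (27, n, b, 35, 3), (27, u, v, 10, 2), (27, u, v, 10, 26), (27, u, v, 10, 3), (27, u, v, 29, 2), (27, u, v, 29, 26), (27, u, v, 29, 3), (27, u, v, 32, 2), (27, u, v, 32, 26), (27, u, v, 32, 3), (27, u, v, 35, 2), (27, u, v, 35, 26), (27, u, v, 35, 3), (27, v, p, 10, 2), (27, v, p, 10, 26), (27, v, p, 10, 3), (27, v, p, 29, 2), (27, v, p, 29, 26), (27, v, p, 29, 3), (27, v, p, 32, 2), (27, v, p, 32, 26), (27, v, p, 32, 3), (27, v, p, 35, 2), (27, v, p, 35, 26), (27, v, p, 35, 3), (27, v, q, 10, 2), (27, v, q, 10, 26), (27, v, q, 10, 3), (27, v, q, 29, 2), (27, v, q, 29, 26), (27, v, q, 29, 3), (27, v, q, 32, 2), (27, v, q, 32, 26), (27, v, q, 32, 3), (27, v, q, 35, 2), (27, v, q, 35, 26), (27, v, q, 35, 3)}
Keep only column(s) B, E, F (36 duplicate(s) eliminated): {(n, b, 2), (n, b, 26), (n, b, 3), (u, v, 2), (u, v, 26), (u, v, 3), (v, p, 2), (v, p, 26), (v, p, 3), (v, q, 2), (v, q, 26), (v, q, 3)}
Filtering on E = q leaves {(v, q, 2), (v, q, 26), (v, q, 3)}.

{(v, q, 2), (v, q, 26), (v, q, 3)}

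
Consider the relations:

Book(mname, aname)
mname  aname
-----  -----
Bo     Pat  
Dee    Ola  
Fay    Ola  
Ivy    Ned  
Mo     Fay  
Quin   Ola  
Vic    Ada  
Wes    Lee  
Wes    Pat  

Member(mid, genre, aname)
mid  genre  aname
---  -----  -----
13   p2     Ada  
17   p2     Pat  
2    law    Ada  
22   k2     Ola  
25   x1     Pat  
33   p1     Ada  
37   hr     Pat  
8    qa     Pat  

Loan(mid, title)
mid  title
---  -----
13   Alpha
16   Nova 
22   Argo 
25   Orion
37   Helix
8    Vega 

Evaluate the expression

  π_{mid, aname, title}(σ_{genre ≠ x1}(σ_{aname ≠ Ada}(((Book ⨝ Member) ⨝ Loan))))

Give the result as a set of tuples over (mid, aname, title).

Natural join on aname: {(Bo, Pat, 17, p2), (Bo, Pat, 25, x1), (Bo, Pat, 37, hr), (Bo, Pat, 8, qa), (Dee, Ola, 22, k2), (Fay, Ola, 22, k2), (Quin, Ola, 22, k2), (Vic, Ada, 13, p2), (Vic, Ada, 2, law), (Vic, Ada, 33, p1), (Wes, Pat, 17, p2), (Wes, Pat, 25, x1), (Wes, Pat, 37, hr), (Wes, Pat, 8, qa)}
Natural join on mid: {(Bo, Pat, 25, x1, Orion), (Bo, Pat, 37, hr, Helix), (Bo, Pat, 8, qa, Vega), (Dee, Ola, 22, k2, Argo), (Fay, Ola, 22, k2, Argo), (Quin, Ola, 22, k2, Argo), (Vic, Ada, 13, p2, Alpha), (Wes, Pat, 25, x1, Orion), (Wes, Pat, 37, hr, Helix), (Wes, Pat, 8, qa, Vega)}
σ[aname ≠ Ada]: keep tuples satisfying aname ≠ Ada → {(Bo, Pat, 25, x1, Orion), (Bo, Pat, 37, hr, Helix), (Bo, Pat, 8, qa, Vega), (Dee, Ola, 22, k2, Argo), (Fay, Ola, 22, k2, Argo), (Quin, Ola, 22, k2, Argo), (Wes, Pat, 25, x1, Orion), (Wes, Pat, 37, hr, Helix), (Wes, Pat, 8, qa, Vega)}
σ[genre ≠ x1]: keep tuples satisfying genre ≠ x1 → {(Bo, Pat, 37, hr, Helix), (Bo, Pat, 8, qa, Vega), (Dee, Ola, 22, k2, Argo), (Fay, Ola, 22, k2, Argo), (Quin, Ola, 22, k2, Argo), (Wes, Pat, 37, hr, Helix), (Wes, Pat, 8, qa, Vega)}
Keep only column(s) mid, aname, title (4 duplicate(s) eliminated): {(22, Ola, Argo), (37, Pat, Helix), (8, Pat, Vega)}

{(22, Ola, Argo), (37, Pat, Helix), (8, Pat, Vega)}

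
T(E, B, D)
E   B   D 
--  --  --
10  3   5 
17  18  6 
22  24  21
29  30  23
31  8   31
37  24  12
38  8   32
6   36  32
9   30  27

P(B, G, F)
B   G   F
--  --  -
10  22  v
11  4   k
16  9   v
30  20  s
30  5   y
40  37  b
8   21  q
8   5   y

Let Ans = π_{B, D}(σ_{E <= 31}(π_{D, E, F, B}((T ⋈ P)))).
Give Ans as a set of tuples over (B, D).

{(30, 23), (30, 27), (8, 31)}

T ⋈ P (natural join on B): {(29, 30, 23, 20, s), (29, 30, 23, 5, y), (31, 8, 31, 21, q), (31, 8, 31, 5, y), (38, 8, 32, 21, q), (38, 8, 32, 5, y), (9, 30, 27, 20, s), (9, 30, 27, 5, y)}
π[D, E, F, B]: project onto (D, E, F, B) → {(23, 29, s, 30), (23, 29, y, 30), (27, 9, s, 30), (27, 9, y, 30), (31, 31, q, 8), (31, 31, y, 8), (32, 38, q, 8), (32, 38, y, 8)}
Filtering on E <= 31 leaves {(23, 29, s, 30), (23, 29, y, 30), (27, 9, s, 30), (27, 9, y, 30), (31, 31, q, 8), (31, 31, y, 8)}.
π[B, D]: project onto (B, D) (3 duplicate(s) eliminated) → {(30, 23), (30, 27), (8, 31)}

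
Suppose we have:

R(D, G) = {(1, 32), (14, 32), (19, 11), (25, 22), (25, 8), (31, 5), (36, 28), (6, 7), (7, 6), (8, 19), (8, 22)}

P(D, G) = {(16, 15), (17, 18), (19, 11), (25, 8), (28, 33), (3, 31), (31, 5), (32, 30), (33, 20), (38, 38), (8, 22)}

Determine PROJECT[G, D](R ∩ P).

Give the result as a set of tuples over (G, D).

Intersection: {(1, 32), (14, 32), (19, 11), (25, 22), (25, 8), (31, 5), (36, 28), (6, 7), (7, 6), (8, 19), (8, 22)} with {(16, 15), (17, 18), (19, 11), (25, 8), (28, 33), (3, 31), (31, 5), (32, 30), (33, 20), (38, 38), (8, 22)} → {(19, 11), (25, 8), (31, 5), (8, 22)}
Keep only column(s) G, D: {(11, 19), (22, 8), (5, 31), (8, 25)}

{(11, 19), (22, 8), (5, 31), (8, 25)}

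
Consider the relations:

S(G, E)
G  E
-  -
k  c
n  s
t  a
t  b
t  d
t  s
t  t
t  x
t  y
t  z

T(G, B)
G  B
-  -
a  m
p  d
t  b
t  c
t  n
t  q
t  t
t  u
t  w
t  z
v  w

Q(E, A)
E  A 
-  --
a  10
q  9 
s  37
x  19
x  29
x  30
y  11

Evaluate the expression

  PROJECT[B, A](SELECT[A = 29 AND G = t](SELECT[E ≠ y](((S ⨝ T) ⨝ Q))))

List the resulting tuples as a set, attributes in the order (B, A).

S ⋈ T (natural join on G): {(t, a, b), (t, a, c), (t, a, n), (t, a, q), (t, a, t), (t, a, u), (t, a, w), (t, a, z), (t, b, b), (t, b, c), (t, b, n), (t, b, q), (t, b, t), (t, b, u), (t, b, w), (t, b, z), (t, d, b), (t, d, c), (t, d, n), (t, d, q), (t, d, t), (t, d, u), (t, d, w), (t, d, z), (t, s, b), (t, s, c), (t, s, n), (t, s, q), (t, s, t), (t, s, u), (t, s, w), (t, s, z), (t, t, b), (t, t, c), (t, t, n), (t, t, q), (t, t, t), (t, t, u), (t, t, w), (t, t, z), (t, x, b), (t, x, c), (t, x, n), (t, x, q), (t, x, t), (t, x, u), (t, x, w), (t, x, z), (t, y, b), (t, y, c), (t, y, n), (t, y, q), (t, y, t), (t, y, u), (t, y, w), (t, y, z), (t, z, b), (t, z, c), (t, z, n), (t, z, q), (t, z, t), (t, z, u), (t, z, w), (t, z, z)}
(S ⨝ T) ⋈ Q (natural join on E): {(t, a, b, 10), (t, a, c, 10), (t, a, n, 10), (t, a, q, 10), (t, a, t, 10), (t, a, u, 10), (t, a, w, 10), (t, a, z, 10), (t, s, b, 37), (t, s, c, 37), (t, s, n, 37), (t, s, q, 37), (t, s, t, 37), (t, s, u, 37), (t, s, w, 37), (t, s, z, 37), (t, x, b, 19), (t, x, b, 29), (t, x, b, 30), (t, x, c, 19), (t, x, c, 29), (t, x, c, 30), (t, x, n, 19), (t, x, n, 29), (t, x, n, 30), (t, x, q, 19), (t, x, q, 29), (t, x, q, 30), (t, x, t, 19), (t, x, t, 29), (t, x, t, 30), (t, x, u, 19), (t, x, u, 29), (t, x, u, 30), (t, x, w, 19), (t, x, w, 29), (t, x, w, 30), (t, x, z, 19), (t, x, z, 29), (t, x, z, 30), (t, y, b, 11), (t, y, c, 11), (t, y, n, 11), (t, y, q, 11), (t, y, t, 11), (t, y, u, 11), (t, y, w, 11), (t, y, z, 11)}
Apply σ_{E ≠ y}; surviving tuples: {(t, a, b, 10), (t, a, c, 10), (t, a, n, 10), (t, a, q, 10), (t, a, t, 10), (t, a, u, 10), (t, a, w, 10), (t, a, z, 10), (t, s, b, 37), (t, s, c, 37), (t, s, n, 37), (t, s, q, 37), (t, s, t, 37), (t, s, u, 37), (t, s, w, 37), (t, s, z, 37), (t, x, b, 19), (t, x, b, 29), (t, x, b, 30), (t, x, c, 19), (t, x, c, 29), (t, x, c, 30), (t, x, n, 19), (t, x, n, 29), (t, x, n, 30), (t, x, q, 19), (t, x, q, 29), (t, x, q, 30), (t, x, t, 19), (t, x, t, 29), (t, x, t, 30), (t, x, u, 19), (t, x, u, 29), (t, x, u, 30), (t, x, w, 19), (t, x, w, 29), (t, x, w, 30), (t, x, z, 19), (t, x, z, 29), (t, x, z, 30)}
Apply σ_{A = 29 AND G = t}; surviving tuples: {(t, x, b, 29), (t, x, c, 29), (t, x, n, 29), (t, x, q, 29), (t, x, t, 29), (t, x, u, 29), (t, x, w, 29), (t, x, z, 29)}
π[B, A]: project onto (B, A) → {(b, 29), (c, 29), (n, 29), (q, 29), (t, 29), (u, 29), (w, 29), (z, 29)}

{(b, 29), (c, 29), (n, 29), (q, 29), (t, 29), (u, 29), (w, 29), (z, 29)}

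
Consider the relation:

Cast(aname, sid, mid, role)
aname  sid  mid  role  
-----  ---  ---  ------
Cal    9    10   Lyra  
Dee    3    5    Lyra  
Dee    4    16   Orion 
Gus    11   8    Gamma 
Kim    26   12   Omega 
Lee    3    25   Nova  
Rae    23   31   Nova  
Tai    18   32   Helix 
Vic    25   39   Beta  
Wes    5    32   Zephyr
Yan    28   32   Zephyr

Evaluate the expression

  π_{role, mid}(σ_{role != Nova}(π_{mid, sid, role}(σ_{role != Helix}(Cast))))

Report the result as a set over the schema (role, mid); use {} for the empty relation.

{(Beta, 39), (Gamma, 8), (Lyra, 10), (Lyra, 5), (Omega, 12), (Orion, 16), (Zephyr, 32)}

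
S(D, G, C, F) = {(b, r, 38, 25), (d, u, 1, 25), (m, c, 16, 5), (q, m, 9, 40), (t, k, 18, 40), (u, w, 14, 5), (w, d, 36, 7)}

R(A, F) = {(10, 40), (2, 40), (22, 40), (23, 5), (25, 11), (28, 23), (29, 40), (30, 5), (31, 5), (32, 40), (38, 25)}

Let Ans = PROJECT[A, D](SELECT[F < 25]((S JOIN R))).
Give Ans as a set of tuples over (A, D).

S ⋈ R (natural join on F): {(b, r, 38, 25, 38), (d, u, 1, 25, 38), (m, c, 16, 5, 23), (m, c, 16, 5, 30), (m, c, 16, 5, 31), (q, m, 9, 40, 10), (q, m, 9, 40, 2), (q, m, 9, 40, 22), (q, m, 9, 40, 29), (q, m, 9, 40, 32), (t, k, 18, 40, 10), (t, k, 18, 40, 2), (t, k, 18, 40, 22), (t, k, 18, 40, 29), (t, k, 18, 40, 32), (u, w, 14, 5, 23), (u, w, 14, 5, 30), (u, w, 14, 5, 31)}
Filtering on F < 25 leaves {(m, c, 16, 5, 23), (m, c, 16, 5, 30), (m, c, 16, 5, 31), (u, w, 14, 5, 23), (u, w, 14, 5, 30), (u, w, 14, 5, 31)}.
π[A, D]: project onto (A, D) → {(23, m), (23, u), (30, m), (30, u), (31, m), (31, u)}

{(23, m), (23, u), (30, m), (30, u), (31, m), (31, u)}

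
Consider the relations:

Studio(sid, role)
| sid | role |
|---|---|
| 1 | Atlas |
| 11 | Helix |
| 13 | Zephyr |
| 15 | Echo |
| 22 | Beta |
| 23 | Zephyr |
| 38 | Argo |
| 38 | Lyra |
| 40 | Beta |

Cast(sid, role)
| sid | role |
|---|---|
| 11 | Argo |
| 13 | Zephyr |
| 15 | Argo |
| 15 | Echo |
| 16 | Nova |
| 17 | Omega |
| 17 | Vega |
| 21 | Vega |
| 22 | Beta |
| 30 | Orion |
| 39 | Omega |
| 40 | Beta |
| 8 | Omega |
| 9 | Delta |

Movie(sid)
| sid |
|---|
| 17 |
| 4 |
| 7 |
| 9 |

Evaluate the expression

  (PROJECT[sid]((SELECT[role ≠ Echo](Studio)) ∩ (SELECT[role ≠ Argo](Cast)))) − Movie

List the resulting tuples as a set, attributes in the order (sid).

{13, 22, 40}

Selection role ≠ Echo: {(1, Atlas), (11, Helix), (13, Zephyr), (22, Beta), (23, Zephyr), (38, Argo), (38, Lyra), (40, Beta)}
Selection role ≠ Argo: {(13, Zephyr), (15, Echo), (16, Nova), (17, Omega), (17, Vega), (21, Vega), (22, Beta), (30, Orion), (39, Omega), (40, Beta), (8, Omega), (9, Delta)}
Set intersection of the two operands is {(13, Zephyr), (22, Beta), (40, Beta)}.
Keep only column(s) sid: {13, 22, 40}
Set difference of the two operands is {13, 22, 40}.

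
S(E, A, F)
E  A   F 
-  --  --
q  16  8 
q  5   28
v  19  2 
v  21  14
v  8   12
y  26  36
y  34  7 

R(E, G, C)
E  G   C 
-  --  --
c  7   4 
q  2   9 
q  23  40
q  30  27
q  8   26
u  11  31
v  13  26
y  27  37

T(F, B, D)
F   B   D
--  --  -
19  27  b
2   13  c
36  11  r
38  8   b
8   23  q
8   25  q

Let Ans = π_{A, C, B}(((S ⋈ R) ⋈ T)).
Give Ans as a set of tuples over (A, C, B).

Natural join on E: {(q, 16, 8, 2, 9), (q, 16, 8, 23, 40), (q, 16, 8, 30, 27), (q, 16, 8, 8, 26), (q, 5, 28, 2, 9), (q, 5, 28, 23, 40), (q, 5, 28, 30, 27), (q, 5, 28, 8, 26), (v, 19, 2, 13, 26), (v, 21, 14, 13, 26), (v, 8, 12, 13, 26), (y, 26, 36, 27, 37), (y, 34, 7, 27, 37)}
Natural join on F: {(q, 16, 8, 2, 9, 23, q), (q, 16, 8, 2, 9, 25, q), (q, 16, 8, 23, 40, 23, q), (q, 16, 8, 23, 40, 25, q), (q, 16, 8, 30, 27, 23, q), (q, 16, 8, 30, 27, 25, q), (q, 16, 8, 8, 26, 23, q), (q, 16, 8, 8, 26, 25, q), (v, 19, 2, 13, 26, 13, c), (y, 26, 36, 27, 37, 11, r)}
Projecting to A, C, B: {(16, 26, 23), (16, 26, 25), (16, 27, 23), (16, 27, 25), (16, 40, 23), (16, 40, 25), (16, 9, 23), (16, 9, 25), (19, 26, 13), (26, 37, 11)}

{(16, 26, 23), (16, 26, 25), (16, 27, 23), (16, 27, 25), (16, 40, 23), (16, 40, 25), (16, 9, 23), (16, 9, 25), (19, 26, 13), (26, 37, 11)}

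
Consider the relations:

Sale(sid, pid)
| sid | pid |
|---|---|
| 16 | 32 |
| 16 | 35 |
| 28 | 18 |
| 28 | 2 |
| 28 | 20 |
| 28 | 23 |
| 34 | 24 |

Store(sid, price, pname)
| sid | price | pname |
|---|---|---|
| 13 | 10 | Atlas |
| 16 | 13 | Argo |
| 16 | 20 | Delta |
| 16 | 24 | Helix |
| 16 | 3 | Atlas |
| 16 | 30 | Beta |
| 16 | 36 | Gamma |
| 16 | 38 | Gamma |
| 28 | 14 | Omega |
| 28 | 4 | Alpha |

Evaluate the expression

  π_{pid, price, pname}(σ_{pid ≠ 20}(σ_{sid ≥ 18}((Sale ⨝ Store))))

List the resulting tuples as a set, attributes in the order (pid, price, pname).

{(18, 14, Omega), (18, 4, Alpha), (2, 14, Omega), (2, 4, Alpha), (23, 14, Omega), (23, 4, Alpha)}

Sale ⋈ Store (natural join on sid): {(16, 32, 13, Argo), (16, 32, 20, Delta), (16, 32, 24, Helix), (16, 32, 3, Atlas), (16, 32, 30, Beta), (16, 32, 36, Gamma), (16, 32, 38, Gamma), (16, 35, 13, Argo), (16, 35, 20, Delta), (16, 35, 24, Helix), (16, 35, 3, Atlas), (16, 35, 30, Beta), (16, 35, 36, Gamma), (16, 35, 38, Gamma), (28, 18, 14, Omega), (28, 18, 4, Alpha), (28, 2, 14, Omega), (28, 2, 4, Alpha), (28, 20, 14, Omega), (28, 20, 4, Alpha), (28, 23, 14, Omega), (28, 23, 4, Alpha)}
Apply σ_{sid ≥ 18}; surviving tuples: {(28, 18, 14, Omega), (28, 18, 4, Alpha), (28, 2, 14, Omega), (28, 2, 4, Alpha), (28, 20, 14, Omega), (28, 20, 4, Alpha), (28, 23, 14, Omega), (28, 23, 4, Alpha)}
Apply σ_{pid ≠ 20}; surviving tuples: {(28, 18, 14, Omega), (28, 18, 4, Alpha), (28, 2, 14, Omega), (28, 2, 4, Alpha), (28, 23, 14, Omega), (28, 23, 4, Alpha)}
Keep only column(s) pid, price, pname: {(18, 14, Omega), (18, 4, Alpha), (2, 14, Omega), (2, 4, Alpha), (23, 14, Omega), (23, 4, Alpha)}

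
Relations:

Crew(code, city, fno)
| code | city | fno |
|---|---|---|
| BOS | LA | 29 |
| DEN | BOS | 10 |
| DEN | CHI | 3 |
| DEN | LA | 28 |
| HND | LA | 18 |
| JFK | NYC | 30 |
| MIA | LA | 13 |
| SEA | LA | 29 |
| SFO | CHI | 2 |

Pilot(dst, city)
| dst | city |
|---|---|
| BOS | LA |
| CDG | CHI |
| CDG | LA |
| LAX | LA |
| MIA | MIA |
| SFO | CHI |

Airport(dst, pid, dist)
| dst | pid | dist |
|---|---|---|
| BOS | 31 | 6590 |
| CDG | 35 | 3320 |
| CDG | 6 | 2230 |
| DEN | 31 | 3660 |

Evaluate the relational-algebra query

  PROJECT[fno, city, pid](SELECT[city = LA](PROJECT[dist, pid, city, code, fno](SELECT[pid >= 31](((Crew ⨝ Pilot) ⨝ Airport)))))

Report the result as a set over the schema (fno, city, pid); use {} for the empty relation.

Natural join on city: {(BOS, LA, 29, BOS), (BOS, LA, 29, CDG), (BOS, LA, 29, LAX), (DEN, CHI, 3, CDG), (DEN, CHI, 3, SFO), (DEN, LA, 28, BOS), (DEN, LA, 28, CDG), (DEN, LA, 28, LAX), (HND, LA, 18, BOS), (HND, LA, 18, CDG), (HND, LA, 18, LAX), (MIA, LA, 13, BOS), (MIA, LA, 13, CDG), (MIA, LA, 13, LAX), (SEA, LA, 29, BOS), (SEA, LA, 29, CDG), (SEA, LA, 29, LAX), (SFO, CHI, 2, CDG), (SFO, CHI, 2, SFO)}
Natural join on dst: {(BOS, LA, 29, BOS, 31, 6590), (BOS, LA, 29, CDG, 35, 3320), (BOS, LA, 29, CDG, 6, 2230), (DEN, CHI, 3, CDG, 35, 3320), (DEN, CHI, 3, CDG, 6, 2230), (DEN, LA, 28, BOS, 31, 6590), (DEN, LA, 28, CDG, 35, 3320), (DEN, LA, 28, CDG, 6, 2230), (HND, LA, 18, BOS, 31, 6590), (HND, LA, 18, CDG, 35, 3320), (HND, LA, 18, CDG, 6, 2230), (MIA, LA, 13, BOS, 31, 6590), (MIA, LA, 13, CDG, 35, 3320), (MIA, LA, 13, CDG, 6, 2230), (SEA, LA, 29, BOS, 31, 6590), (SEA, LA, 29, CDG, 35, 3320), (SEA, LA, 29, CDG, 6, 2230), (SFO, CHI, 2, CDG, 35, 3320), (SFO, CHI, 2, CDG, 6, 2230)}
Filtering on pid >= 31 leaves {(BOS, LA, 29, BOS, 31, 6590), (BOS, LA, 29, CDG, 35, 3320), (DEN, CHI, 3, CDG, 35, 3320), (DEN, LA, 28, BOS, 31, 6590), (DEN, LA, 28, CDG, 35, 3320), (HND, LA, 18, BOS, 31, 6590), (HND, LA, 18, CDG, 35, 3320), (MIA, LA, 13, BOS, 31, 6590), (MIA, LA, 13, CDG, 35, 3320), (SEA, LA, 29, BOS, 31, 6590), (SEA, LA, 29, CDG, 35, 3320), (SFO, CHI, 2, CDG, 35, 3320)}.
Keep only column(s) dist, pid, city, code, fno: {(3320, 35, CHI, DEN, 3), (3320, 35, CHI, SFO, 2), (3320, 35, LA, BOS, 29), (3320, 35, LA, DEN, 28), (3320, 35, LA, HND, 18), (3320, 35, LA, MIA, 13), (3320, 35, LA, SEA, 29), (6590, 31, LA, BOS, 29), (6590, 31, LA, DEN, 28), (6590, 31, LA, HND, 18), (6590, 31, LA, MIA, 13), (6590, 31, LA, SEA, 29)}
Filtering on city = LA leaves {(3320, 35, LA, BOS, 29), (3320, 35, LA, DEN, 28), (3320, 35, LA, HND, 18), (3320, 35, LA, MIA, 13), (3320, 35, LA, SEA, 29), (6590, 31, LA, BOS, 29), (6590, 31, LA, DEN, 28), (6590, 31, LA, HND, 18), (6590, 31, LA, MIA, 13), (6590, 31, LA, SEA, 29)}.
Keep only column(s) fno, city, pid (2 duplicate(s) eliminated): {(13, LA, 31), (13, LA, 35), (18, LA, 31), (18, LA, 35), (28, LA, 31), (28, LA, 35), (29, LA, 31), (29, LA, 35)}

{(13, LA, 31), (13, LA, 35), (18, LA, 31), (18, LA, 35), (28, LA, 31), (28, LA, 35), (29, LA, 31), (29, LA, 35)}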